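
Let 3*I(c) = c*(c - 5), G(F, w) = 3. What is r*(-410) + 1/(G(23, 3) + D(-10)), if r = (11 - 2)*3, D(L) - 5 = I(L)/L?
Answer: -33209/3 ≈ -11070.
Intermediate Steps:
I(c) = c*(-5 + c)/3 (I(c) = (c*(c - 5))/3 = (c*(-5 + c))/3 = c*(-5 + c)/3)
D(L) = 10/3 + L/3 (D(L) = 5 + (L*(-5 + L)/3)/L = 5 + (-5/3 + L/3) = 10/3 + L/3)
r = 27 (r = 9*3 = 27)
r*(-410) + 1/(G(23, 3) + D(-10)) = 27*(-410) + 1/(3 + (10/3 + (1/3)*(-10))) = -11070 + 1/(3 + (10/3 - 10/3)) = -11070 + 1/(3 + 0) = -11070 + 1/3 = -33209/3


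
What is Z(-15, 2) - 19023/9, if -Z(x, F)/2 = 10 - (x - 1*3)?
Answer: -6509/3 ≈ -2169.7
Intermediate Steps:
Z(x, F) = -26 + 2*x (Z(x, F) = -2*(10 - (x - 1*3)) = -2*(10 - (x - 3)) = -2*(10 - (-3 + x)) = -2*(10 + (3 - x)) = -2*(13 - x) = -26 + 2*x)
Z(-15, 2) - 19023/9 = (-26 + 2*(-15)) - 19023/9 = (-26 - 30) - 19023/9 = -56 - 51*373/9 = -56 - 6341/3 = -6509/3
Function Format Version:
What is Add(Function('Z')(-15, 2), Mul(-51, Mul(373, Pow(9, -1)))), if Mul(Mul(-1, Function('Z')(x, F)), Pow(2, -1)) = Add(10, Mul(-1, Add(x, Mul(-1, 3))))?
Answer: Rational(-6509, 3) ≈ -2169.7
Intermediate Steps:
Function('Z')(x, F) = Add(-26, Mul(2, x)) (Function('Z')(x, F) = Mul(-2, Add(10, Mul(-1, Add(x, Mul(-1, 3))))) = Mul(-2, Add(10, Mul(-1, Add(x, -3)))) = Mul(-2, Add(10, Mul(-1, Add(-3, x)))) = Mul(-2, Add(10, Add(3, Mul(-1, x)))) = Mul(-2, Add(13, Mul(-1, x))) = Add(-26, Mul(2, x)))
Add(Function('Z')(-15, 2), Mul(-51, Mul(373, Pow(9, -1)))) = Add(Add(-26, Mul(2, -15)), Mul(-51, Mul(373, Pow(9, -1)))) = Add(Add(-26, -30), Mul(-51, Mul(373, Rational(1, 9)))) = Add(-56, Mul(-51, Rational(373, 9))) = Add(-56, Rational(-6341, 3)) = Rational(-6509, 3)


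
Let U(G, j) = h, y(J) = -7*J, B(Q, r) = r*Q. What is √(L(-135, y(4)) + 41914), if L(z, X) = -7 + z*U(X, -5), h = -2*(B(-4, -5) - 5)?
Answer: √45957 ≈ 214.38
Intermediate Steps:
B(Q, r) = Q*r
h = -30 (h = -2*(-4*(-5) - 5) = -2*(20 - 5) = -2*15 = -30)
U(G, j) = -30
L(z, X) = -7 - 30*z (L(z, X) = -7 + z*(-30) = -7 - 30*z)
√(L(-135, y(4)) + 41914) = √((-7 - 30*(-135)) + 41914) = √((-7 + 4050) + 41914) = √(4043 + 41914) = √45957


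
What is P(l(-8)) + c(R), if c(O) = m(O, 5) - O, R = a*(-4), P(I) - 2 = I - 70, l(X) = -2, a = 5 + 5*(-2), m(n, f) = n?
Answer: -70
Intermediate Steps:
a = -5 (a = 5 - 10 = -5)
P(I) = -68 + I (P(I) = 2 + (I - 70) = 2 + (-70 + I) = -68 + I)
R = 20 (R = -5*(-4) = 20)
c(O) = 0 (c(O) = O - O = 0)
P(l(-8)) + c(R) = (-68 - 2) + 0 = -70 + 0 = -70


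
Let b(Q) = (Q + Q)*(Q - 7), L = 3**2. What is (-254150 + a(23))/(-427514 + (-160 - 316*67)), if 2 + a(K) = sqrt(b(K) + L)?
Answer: 127076/224423 - sqrt(745)/448846 ≈ 0.56617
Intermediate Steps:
L = 9
b(Q) = 2*Q*(-7 + Q) (b(Q) = (2*Q)*(-7 + Q) = 2*Q*(-7 + Q))
a(K) = -2 + sqrt(9 + 2*K*(-7 + K)) (a(K) = -2 + sqrt(2*K*(-7 + K) + 9) = -2 + sqrt(9 + 2*K*(-7 + K)))
(-254150 + a(23))/(-427514 + (-160 - 316*67)) = (-254150 + (-2 + sqrt(9 + 2*23*(-7 + 23))))/(-427514 + (-160 - 316*67)) = (-254150 + (-2 + sqrt(9 + 2*23*16)))/(-427514 + (-160 - 21172)) = (-254150 + (-2 + sqrt(9 + 736)))/(-427514 - 21332) = (-254150 + (-2 + sqrt(745)))/(-448846) = (-254152 + sqrt(745))*(-1/448846) = 127076/224423 - sqrt(745)/448846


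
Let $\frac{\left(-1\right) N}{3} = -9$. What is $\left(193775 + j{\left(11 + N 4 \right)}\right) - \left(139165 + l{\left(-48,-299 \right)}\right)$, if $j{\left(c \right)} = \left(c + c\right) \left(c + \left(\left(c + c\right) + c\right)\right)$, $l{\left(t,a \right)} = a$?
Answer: $168197$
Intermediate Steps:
$N = 27$ ($N = \left(-3\right) \left(-9\right) = 27$)
$j{\left(c \right)} = 8 c^{2}$ ($j{\left(c \right)} = 2 c \left(c + \left(2 c + c\right)\right) = 2 c \left(c + 3 c\right) = 2 c 4 c = 8 c^{2}$)
$\left(193775 + j{\left(11 + N 4 \right)}\right) - \left(139165 + l{\left(-48,-299 \right)}\right) = \left(193775 + 8 \left(11 + 27 \cdot 4\right)^{2}\right) - 138866 = \left(193775 + 8 \left(11 + 108\right)^{2}\right) + \left(-139165 + 299\right) = \left(193775 + 8 \cdot 119^{2}\right) - 138866 = \left(193775 + 8 \cdot 14161\right) - 138866 = \left(193775 + 113288\right) - 138866 = 307063 - 138866 = 168197$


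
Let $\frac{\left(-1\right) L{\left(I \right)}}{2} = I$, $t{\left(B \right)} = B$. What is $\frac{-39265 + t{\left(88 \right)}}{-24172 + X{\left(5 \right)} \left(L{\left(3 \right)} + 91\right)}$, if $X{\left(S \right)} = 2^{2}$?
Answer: $\frac{4353}{2648} \approx 1.6439$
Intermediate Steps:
$X{\left(S \right)} = 4$
$L{\left(I \right)} = - 2 I$
$\frac{-39265 + t{\left(88 \right)}}{-24172 + X{\left(5 \right)} \left(L{\left(3 \right)} + 91\right)} = \frac{-39265 + 88}{-24172 + 4 \left(\left(-2\right) 3 + 91\right)} = - \frac{39177}{-24172 + 4 \left(-6 + 91\right)} = - \frac{39177}{-24172 + 4 \cdot 85} = - \frac{39177}{-24172 + 340} = - \frac{39177}{-23832} = \left(-39177\right) \left(- \frac{1}{23832}\right) = \frac{4353}{2648}$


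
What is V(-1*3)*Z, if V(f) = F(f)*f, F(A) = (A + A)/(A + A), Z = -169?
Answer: 507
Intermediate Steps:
F(A) = 1 (F(A) = (2*A)/((2*A)) = (2*A)*(1/(2*A)) = 1)
V(f) = f (V(f) = 1*f = f)
V(-1*3)*Z = -1*3*(-169) = -3*(-169) = 507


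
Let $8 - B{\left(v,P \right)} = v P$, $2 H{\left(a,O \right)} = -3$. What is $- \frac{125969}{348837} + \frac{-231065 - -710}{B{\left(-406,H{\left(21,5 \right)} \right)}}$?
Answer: $\frac{80280639766}{209651037} \approx 382.92$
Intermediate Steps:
$H{\left(a,O \right)} = - \frac{3}{2}$ ($H{\left(a,O \right)} = \frac{1}{2} \left(-3\right) = - \frac{3}{2}$)
$B{\left(v,P \right)} = 8 - P v$ ($B{\left(v,P \right)} = 8 - v P = 8 - P v$)
$- \frac{125969}{348837} + \frac{-231065 - -710}{B{\left(-406,H{\left(21,5 \right)} \right)}} = - \frac{125969}{348837} + \frac{-231065 - -710}{8 - \left(- \frac{3}{2}\right) \left(-406\right)} = \left(-125969\right) \frac{1}{348837} + \frac{-231065 + 710}{8 - 609} = - \frac{125969}{348837} - \frac{230355}{-601} = - \frac{125969}{348837} - - \frac{230355}{601} = - \frac{125969}{348837} + \frac{230355}{601} = \frac{80280639766}{209651037}$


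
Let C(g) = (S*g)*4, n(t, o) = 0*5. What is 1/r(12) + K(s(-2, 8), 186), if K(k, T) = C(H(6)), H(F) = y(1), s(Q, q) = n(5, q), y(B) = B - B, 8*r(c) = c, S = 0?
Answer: ⅔ ≈ 0.66667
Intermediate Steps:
r(c) = c/8
y(B) = 0
n(t, o) = 0
s(Q, q) = 0
H(F) = 0
C(g) = 0 (C(g) = (0*g)*4 = 0*4 = 0)
K(k, T) = 0
1/r(12) + K(s(-2, 8), 186) = 1/((⅛)*12) + 0 = 1/(3/2) + 0 = ⅔ + 0 = ⅔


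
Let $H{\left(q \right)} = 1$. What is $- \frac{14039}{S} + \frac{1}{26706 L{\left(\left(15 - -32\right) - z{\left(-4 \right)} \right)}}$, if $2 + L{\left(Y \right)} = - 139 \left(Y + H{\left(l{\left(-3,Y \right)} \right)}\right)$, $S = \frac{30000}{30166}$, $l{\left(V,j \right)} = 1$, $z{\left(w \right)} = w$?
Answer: $- \frac{681427720433551}{48271095000} \approx -14117.0$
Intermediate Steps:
$S = \frac{15000}{15083}$ ($S = 30000 \cdot \frac{1}{30166} = \frac{15000}{15083} \approx 0.9945$)
$L{\left(Y \right)} = -141 - 139 Y$ ($L{\left(Y \right)} = -2 - 139 \left(Y + 1\right) = -2 - 139 \left(1 + Y\right) = -2 - \left(139 + 139 Y\right) = -141 - 139 Y$)
$- \frac{14039}{S} + \frac{1}{26706 L{\left(\left(15 - -32\right) - z{\left(-4 \right)} \right)}} = - \frac{14039}{\frac{15000}{15083}} + \frac{1}{26706 \left(-141 - 139 \left(\left(15 - -32\right) - -4\right)\right)} = \left(-14039\right) \frac{15083}{15000} + \frac{1}{26706 \left(-141 - 139 \left(\left(15 + 32\right) + 4\right)\right)} = - \frac{211750237}{15000} + \frac{1}{26706 \left(-141 - 139 \left(47 + 4\right)\right)} = - \frac{211750237}{15000} + \frac{1}{26706 \left(-141 - 7089\right)} = - \frac{211750237}{15000} + \frac{1}{26706 \left(-7230\right)} = - \frac{211750237}{15000} + \frac{1}{26706} \left(- \frac{1}{7230}\right) = - \frac{211750237}{15000} - \frac{1}{193084380} = - \frac{681427720433551}{48271095000}$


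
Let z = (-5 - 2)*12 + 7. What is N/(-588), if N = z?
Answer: 11/84 ≈ 0.13095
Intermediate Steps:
z = -77 (z = -7*12 + 7 = -84 + 7 = -77)
N = -77
N/(-588) = -77/(-588) = -77*(-1/588) = 11/84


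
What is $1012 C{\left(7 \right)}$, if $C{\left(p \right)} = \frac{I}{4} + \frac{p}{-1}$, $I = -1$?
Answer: $-7337$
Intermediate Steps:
$C{\left(p \right)} = - \frac{1}{4} - p$ ($C{\left(p \right)} = - \frac{1}{4} + \frac{p}{-1} = \left(-1\right) \frac{1}{4} + p \left(-1\right) = - \frac{1}{4} - p$)
$1012 C{\left(7 \right)} = 1012 \left(- \frac{1}{4} - 7\right) = 1012 \left(- \frac{29}{4}\right) = -7337$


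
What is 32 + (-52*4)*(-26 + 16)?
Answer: 2112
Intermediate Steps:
32 + (-52*4)*(-26 + 16) = 32 - 208*(-10) = 32 + 2080 = 2112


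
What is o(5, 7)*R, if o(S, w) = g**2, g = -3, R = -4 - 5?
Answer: -81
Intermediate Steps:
R = -9
o(S, w) = 9 (o(S, w) = (-3)**2 = 9)
o(5, 7)*R = 9*(-9) = -81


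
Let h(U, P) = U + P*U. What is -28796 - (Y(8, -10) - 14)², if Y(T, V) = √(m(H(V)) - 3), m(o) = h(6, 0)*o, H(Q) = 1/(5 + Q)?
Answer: -144939/5 + 28*I*√105/5 ≈ -28988.0 + 57.383*I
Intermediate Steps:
m(o) = 6*o (m(o) = (6*(1 + 0))*o = (6*1)*o = 6*o)
Y(T, V) = √(-3 + 6/(5 + V)) (Y(T, V) = √(6/(5 + V) - 3) = √(-3 + 6/(5 + V)))
-28796 - (Y(8, -10) - 14)² = -28796 - (√3*√((-3 - 1*(-10))/(5 - 10)) - 14)² = -28796 - (√3*√((-3 + 10)/(-5)) - 14)² = -28796 - (√3*√(-⅕*7) - 14)² = -28796 - (√3*√(-7/5) - 14)² = -28796 - (√3*(I*√35/5) - 14)² = -28796 - (I*√105/5 - 14)² = -28796 - (-14 + I*√105/5)²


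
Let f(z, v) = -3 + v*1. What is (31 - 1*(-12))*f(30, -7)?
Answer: -430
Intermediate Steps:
f(z, v) = -3 + v
(31 - 1*(-12))*f(30, -7) = (31 - 1*(-12))*(-3 - 7) = (31 + 12)*(-10) = 43*(-10) = -430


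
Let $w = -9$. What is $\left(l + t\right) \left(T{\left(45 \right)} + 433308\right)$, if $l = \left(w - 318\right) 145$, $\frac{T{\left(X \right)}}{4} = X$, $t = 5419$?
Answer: $-18204762048$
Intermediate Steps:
$T{\left(X \right)} = 4 X$
$l = -47415$ ($l = \left(-9 - 318\right) 145 = \left(-327\right) 145 = -47415$)
$\left(l + t\right) \left(T{\left(45 \right)} + 433308\right) = \left(-47415 + 5419\right) \left(4 \cdot 45 + 433308\right) = - 41996 \left(180 + 433308\right) = \left(-41996\right) 433488 = -18204762048$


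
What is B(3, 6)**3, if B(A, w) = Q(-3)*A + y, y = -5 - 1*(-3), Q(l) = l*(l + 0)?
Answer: 15625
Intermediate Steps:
Q(l) = l**2 (Q(l) = l*l = l**2)
y = -2 (y = -5 + 3 = -2)
B(A, w) = -2 + 9*A (B(A, w) = (-3)**2*A - 2 = 9*A - 2 = -2 + 9*A)
B(3, 6)**3 = (-2 + 9*3)**3 = (-2 + 27)**3 = 25**3 = 15625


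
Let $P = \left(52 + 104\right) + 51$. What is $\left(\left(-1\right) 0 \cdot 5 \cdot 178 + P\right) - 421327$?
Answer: $-421120$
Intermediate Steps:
$P = 207$ ($P = 156 + 51 = 207$)
$\left(\left(-1\right) 0 \cdot 5 \cdot 178 + P\right) - 421327 = \left(\left(-1\right) 0 \cdot 5 \cdot 178 + 207\right) - 421327 = \left(0 \cdot 5 \cdot 178 + 207\right) - 421327 = \left(0 \cdot 178 + 207\right) - 421327 = \left(0 + 207\right) - 421327 = 207 - 421327 = -421120$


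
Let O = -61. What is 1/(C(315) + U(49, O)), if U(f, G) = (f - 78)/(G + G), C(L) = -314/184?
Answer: -5612/8243 ≈ -0.68082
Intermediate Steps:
C(L) = -157/92 (C(L) = -314*1/184 = -157/92)
U(f, G) = (-78 + f)/(2*G) (U(f, G) = (-78 + f)/((2*G)) = (-78 + f)*(1/(2*G)) = (-78 + f)/(2*G))
1/(C(315) + U(49, O)) = 1/(-157/92 + (1/2)*(-78 + 49)/(-61)) = 1/(-157/92 + (1/2)*(-1/61)*(-29)) = 1/(-157/92 + 29/122) = 1/(-8243/5612) = -5612/8243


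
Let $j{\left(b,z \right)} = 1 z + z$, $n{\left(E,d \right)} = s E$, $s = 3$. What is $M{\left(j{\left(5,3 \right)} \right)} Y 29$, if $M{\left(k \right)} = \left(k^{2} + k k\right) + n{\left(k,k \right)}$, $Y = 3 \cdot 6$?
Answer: $46980$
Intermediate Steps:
$n{\left(E,d \right)} = 3 E$
$j{\left(b,z \right)} = 2 z$ ($j{\left(b,z \right)} = z + z = 2 z$)
$Y = 18$
$M{\left(k \right)} = 2 k^{2} + 3 k$ ($M{\left(k \right)} = \left(k^{2} + k k\right) + 3 k = \left(k^{2} + k^{2}\right) + 3 k = 2 k^{2} + 3 k$)
$M{\left(j{\left(5,3 \right)} \right)} Y 29 = 2 \cdot 3 \left(3 + 2 \cdot 2 \cdot 3\right) 18 \cdot 29 = 6 \left(3 + 2 \cdot 6\right) 18 \cdot 29 = 6 \left(3 + 12\right) 18 \cdot 29 = 6 \cdot 15 \cdot 18 \cdot 29 = 90 \cdot 18 \cdot 29 = 1620 \cdot 29 = 46980$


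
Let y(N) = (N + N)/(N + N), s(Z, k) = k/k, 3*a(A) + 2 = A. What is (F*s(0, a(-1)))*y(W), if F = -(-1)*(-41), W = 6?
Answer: -41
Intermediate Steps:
a(A) = -2/3 + A/3
s(Z, k) = 1
y(N) = 1 (y(N) = (2*N)/((2*N)) = (2*N)*(1/(2*N)) = 1)
F = -41 (F = -1*41 = -41)
(F*s(0, a(-1)))*y(W) = -41*1*1 = -41*1 = -41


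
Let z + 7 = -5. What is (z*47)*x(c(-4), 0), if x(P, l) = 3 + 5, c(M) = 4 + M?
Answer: -4512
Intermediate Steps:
z = -12 (z = -7 - 5 = -12)
x(P, l) = 8
(z*47)*x(c(-4), 0) = -12*47*8 = -564*8 = -4512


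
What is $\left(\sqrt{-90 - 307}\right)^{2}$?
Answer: $-397$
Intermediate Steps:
$\left(\sqrt{-90 - 307}\right)^{2} = \left(\sqrt{-397}\right)^{2} = \left(i \sqrt{397}\right)^{2} = -397$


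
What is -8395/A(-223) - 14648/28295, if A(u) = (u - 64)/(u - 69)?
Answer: -69364869276/8120665 ≈ -8541.8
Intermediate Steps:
A(u) = (-64 + u)/(-69 + u)
-8395/A(-223) - 14648/28295 = -8395*(-69 - 223)/(-64 - 223) - 14648/28295 = -8395/(-287/(-292)) - 14648*1/28295 = -8395/((-1/292*(-287))) - 14648/28295 = -8395/287/292 - 14648/28295 = -8395*292/287 - 14648/28295 = -2451340/287 - 14648/28295 = -69364869276/8120665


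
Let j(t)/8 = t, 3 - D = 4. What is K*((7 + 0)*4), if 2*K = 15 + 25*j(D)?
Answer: -2590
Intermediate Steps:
D = -1 (D = 3 - 1*4 = 3 - 4 = -1)
j(t) = 8*t
K = -185/2 (K = (15 + 25*(8*(-1)))/2 = (15 + 25*(-8))/2 = (15 - 200)/2 = (1/2)*(-185) = -185/2 ≈ -92.500)
K*((7 + 0)*4) = -185*(7 + 0)*4/2 = -1295*4/2 = -185/2*28 = -2590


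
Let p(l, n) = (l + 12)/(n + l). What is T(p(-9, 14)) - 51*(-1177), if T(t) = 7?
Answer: 60034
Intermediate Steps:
p(l, n) = (12 + l)/(l + n)
T(p(-9, 14)) - 51*(-1177) = 7 - 51*(-1177) = 7 - 1*(-60027) = 7 + 60027 = 60034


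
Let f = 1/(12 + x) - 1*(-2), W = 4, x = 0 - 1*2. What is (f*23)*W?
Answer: 966/5 ≈ 193.20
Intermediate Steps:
x = -2 (x = 0 - 2 = -2)
f = 21/10 (f = 1/(12 - 2) - 1*(-2) = 1/10 + 2 = 21/10 ≈ 2.1000)
(f*23)*W = ((21/10)*23)*4 = (483/10)*4 = 966/5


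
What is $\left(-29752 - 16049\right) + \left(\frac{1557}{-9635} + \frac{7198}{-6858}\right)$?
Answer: $- \frac{1513232460733}{33038415} \approx -45802.0$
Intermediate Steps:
$\left(-29752 - 16049\right) + \left(\frac{1557}{-9635} + \frac{7198}{-6858}\right) = -45801 + \left(1557 \left(- \frac{1}{9635}\right) + 7198 \left(- \frac{1}{6858}\right)\right) = -45801 - \frac{40015318}{33038415} = - \frac{1513232460733}{33038415}$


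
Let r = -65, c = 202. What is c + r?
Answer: 137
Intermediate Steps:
c + r = 202 - 65 = 137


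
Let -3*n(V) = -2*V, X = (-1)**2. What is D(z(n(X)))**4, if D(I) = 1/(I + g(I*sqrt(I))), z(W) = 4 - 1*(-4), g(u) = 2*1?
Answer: 1/10000 ≈ 0.00010000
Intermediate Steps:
X = 1
g(u) = 2
n(V) = 2*V/3 (n(V) = -(-2)*V/3 = 2*V/3)
z(W) = 8 (z(W) = 4 + 4 = 8)
D(I) = 1/(2 + I) (D(I) = 1/(I + 2) = 1/(2 + I))
D(z(n(X)))**4 = (1/(2 + 8))**4 = (1/10)**4 = 1/10000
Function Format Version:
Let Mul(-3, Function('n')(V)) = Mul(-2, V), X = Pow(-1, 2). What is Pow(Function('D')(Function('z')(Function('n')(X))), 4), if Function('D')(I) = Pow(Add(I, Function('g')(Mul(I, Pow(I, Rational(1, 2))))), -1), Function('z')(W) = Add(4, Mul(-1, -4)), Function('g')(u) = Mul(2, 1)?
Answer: Rational(1, 10000) ≈ 0.00010000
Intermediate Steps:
X = 1
Function('g')(u) = 2
Function('n')(V) = Mul(Rational(2, 3), V) (Function('n')(V) = Mul(Rational(-1, 3), Mul(-2, V)) = Mul(Rational(2, 3), V))
Function('z')(W) = 8 (Function('z')(W) = Add(4, 4) = 8)
Function('D')(I) = Pow(Add(2, I), -1) (Function('D')(I) = Pow(Add(I, 2), -1) = Pow(Add(2, I), -1))
Pow(Function('D')(Function('z')(Function('n')(X))), 4) = Pow(Pow(Add(2, 8), -1), 4) = Pow(Pow(10, -1), 4) = Pow(Rational(1, 10), 4) = Rational(1, 10000)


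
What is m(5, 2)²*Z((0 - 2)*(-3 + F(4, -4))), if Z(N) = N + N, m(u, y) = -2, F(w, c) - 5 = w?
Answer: -96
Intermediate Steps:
F(w, c) = 5 + w
Z(N) = 2*N
m(5, 2)²*Z((0 - 2)*(-3 + F(4, -4))) = (-2)²*(2*((0 - 2)*(-3 + (5 + 4)))) = 4*(2*(-2*(-3 + 9))) = 4*(2*(-2*6)) = 4*(2*(-12)) = 4*(-24) = -96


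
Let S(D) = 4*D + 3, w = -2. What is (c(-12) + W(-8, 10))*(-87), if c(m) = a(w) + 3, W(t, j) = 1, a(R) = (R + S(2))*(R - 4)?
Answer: 4350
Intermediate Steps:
S(D) = 3 + 4*D
a(R) = (-4 + R)*(11 + R) (a(R) = (R + (3 + 4*2))*(R - 4) = (R + (3 + 8))*(-4 + R) = (R + 11)*(-4 + R) = (11 + R)*(-4 + R) = (-4 + R)*(11 + R))
c(m) = -51 (c(m) = (-44 + (-2)² + 7*(-2)) + 3 = (-44 + 4 - 14) + 3 = -54 + 3 = -51)
(c(-12) + W(-8, 10))*(-87) = (-51 + 1)*(-87) = -50*(-87) = 4350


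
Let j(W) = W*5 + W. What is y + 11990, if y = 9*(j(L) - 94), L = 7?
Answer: 11522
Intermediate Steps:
j(W) = 6*W (j(W) = 5*W + W = 6*W)
y = -468 (y = 9*(6*7 - 94) = 9*(42 - 94) = 9*(-52) = -468)
y + 11990 = -468 + 11990 = 11522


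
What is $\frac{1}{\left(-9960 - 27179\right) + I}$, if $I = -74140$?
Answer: $- \frac{1}{111279} \approx -8.9864 \cdot 10^{-6}$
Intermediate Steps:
$\frac{1}{\left(-9960 - 27179\right) + I} = \frac{1}{\left(-9960 - 27179\right) - 74140} = \frac{1}{-37139 - 74140} = \frac{1}{-111279} = - \frac{1}{111279}$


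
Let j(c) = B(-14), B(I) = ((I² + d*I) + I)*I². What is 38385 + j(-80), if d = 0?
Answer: 74057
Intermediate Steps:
B(I) = I²*(I + I²) (B(I) = ((I² + 0*I) + I)*I² = ((I² + 0) + I)*I² = (I² + I)*I² = (I + I²)*I² = I²*(I + I²))
j(c) = 35672 (j(c) = (-14)³*(1 - 14) = -2744*(-13) = 35672)
38385 + j(-80) = 38385 + 35672 = 74057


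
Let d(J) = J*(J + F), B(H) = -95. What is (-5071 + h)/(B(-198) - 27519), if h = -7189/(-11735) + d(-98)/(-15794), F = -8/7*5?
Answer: 234969501341/1279512570065 ≈ 0.18364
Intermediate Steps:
F = -40/7 (F = -8*⅐*5 = -8/7*5 = -40/7 ≈ -5.7143)
d(J) = J*(-40/7 + J) (d(J) = J*(J - 40/7) = J*(-40/7 + J))
h = -2865737/92671295 (h = -7189/(-11735) + ((⅐)*(-98)*(-40 + 7*(-98)))/(-15794) = -7189*(-1/11735) + ((⅐)*(-98)*(-40 - 686))*(-1/15794) = 7189/11735 + ((⅐)*(-98)*(-726))*(-1/15794) = 7189/11735 + 10164*(-1/15794) = 7189/11735 - 5082/7897 = -2865737/92671295 ≈ -0.030924)
(-5071 + h)/(B(-198) - 27519) = (-5071 - 2865737/92671295)/(-95 - 27519) = -469939002682/92671295/(-27614) = -469939002682/92671295*(-1/27614) = 234969501341/1279512570065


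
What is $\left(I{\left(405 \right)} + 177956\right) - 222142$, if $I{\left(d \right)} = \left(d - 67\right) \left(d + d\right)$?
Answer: $229594$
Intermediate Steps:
$I{\left(d \right)} = 2 d \left(-67 + d\right)$ ($I{\left(d \right)} = \left(-67 + d\right) 2 d = 2 d \left(-67 + d\right)$)
$\left(I{\left(405 \right)} + 177956\right) - 222142 = \left(2 \cdot 405 \left(-67 + 405\right) + 177956\right) - 222142 = \left(2 \cdot 405 \cdot 338 + 177956\right) - 222142 = \left(273780 + 177956\right) - 222142 = 451736 - 222142 = 229594$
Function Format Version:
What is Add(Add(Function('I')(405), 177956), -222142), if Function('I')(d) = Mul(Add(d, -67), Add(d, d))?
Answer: 229594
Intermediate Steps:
Function('I')(d) = Mul(2, d, Add(-67, d)) (Function('I')(d) = Mul(Add(-67, d), Mul(2, d)) = Mul(2, d, Add(-67, d)))
Add(Add(Function('I')(405), 177956), -222142) = Add(Add(Mul(2, 405, Add(-67, 405)), 177956), -222142) = Add(Add(Mul(2, 405, 338), 177956), -222142) = Add(Add(273780, 177956), -222142) = Add(451736, -222142) = 229594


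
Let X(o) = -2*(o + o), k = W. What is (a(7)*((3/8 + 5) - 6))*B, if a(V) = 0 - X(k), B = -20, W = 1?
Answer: 50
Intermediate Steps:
k = 1
X(o) = -4*o
a(V) = 4 (a(V) = 0 - (-4) = 0 - 1*(-4) = 0 + 4 = 4)
(a(7)*((3/8 + 5) - 6))*B = (4*((3/8 + 5) - 6))*(-20) = (4*(43/8 - 6))*(-20) = (4*(-5/8))*(-20) = -5/2*(-20) = 50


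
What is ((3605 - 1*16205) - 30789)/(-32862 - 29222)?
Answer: 43389/62084 ≈ 0.69888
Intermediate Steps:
((3605 - 1*16205) - 30789)/(-32862 - 29222) = ((3605 - 16205) - 30789)/(-62084) = (-12600 - 30789)*(-1/62084) = -43389*(-1/62084) = 43389/62084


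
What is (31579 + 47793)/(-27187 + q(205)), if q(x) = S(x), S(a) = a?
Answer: -39686/13491 ≈ -2.9417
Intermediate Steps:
q(x) = x
(31579 + 47793)/(-27187 + q(205)) = (31579 + 47793)/(-27187 + 205) = 79372/(-26982) = 79372*(-1/26982) = -39686/13491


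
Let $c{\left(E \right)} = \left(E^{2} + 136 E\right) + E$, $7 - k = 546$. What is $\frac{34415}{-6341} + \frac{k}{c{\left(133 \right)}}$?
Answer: $- \frac{177037207}{32529330} \approx -5.4424$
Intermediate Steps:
$k = -539$ ($k = 7 - 546 = -539$)
$c{\left(E \right)} = E^{2} + 137 E$
$\frac{34415}{-6341} + \frac{k}{c{\left(133 \right)}} = \frac{34415}{-6341} - \frac{539}{133 \left(137 + 133\right)} = 34415 \left(- \frac{1}{6341}\right) - \frac{539}{133 \cdot 270} = - \frac{34415}{6341} - \frac{539}{35910} = - \frac{34415}{6341} - \frac{77}{5130} = - \frac{177037207}{32529330}$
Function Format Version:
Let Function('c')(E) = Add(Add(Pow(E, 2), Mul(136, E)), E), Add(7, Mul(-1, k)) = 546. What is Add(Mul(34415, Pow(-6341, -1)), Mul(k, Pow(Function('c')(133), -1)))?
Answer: Rational(-177037207, 32529330) ≈ -5.4424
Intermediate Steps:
k = -539 (k = Add(7, Mul(-1, 546)) = Add(7, -546) = -539)
Function('c')(E) = Add(Pow(E, 2), Mul(137, E))
Add(Mul(34415, Pow(-6341, -1)), Mul(k, Pow(Function('c')(133), -1))) = Add(Mul(34415, Pow(-6341, -1)), Mul(-539, Pow(Mul(133, Add(137, 133)), -1))) = Add(Mul(34415, Rational(-1, 6341)), Mul(-539, Pow(Mul(133, 270), -1))) = Add(Rational(-34415, 6341), Mul(-539, Pow(35910, -1))) = Add(Rational(-34415, 6341), Mul(-539, Rational(1, 35910))) = Add(Rational(-34415, 6341), Rational(-77, 5130)) = Rational(-177037207, 32529330)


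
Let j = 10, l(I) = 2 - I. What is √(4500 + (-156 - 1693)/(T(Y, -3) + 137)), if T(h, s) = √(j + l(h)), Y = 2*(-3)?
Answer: √(614651 + 13500*√2)/√(137 + 3*√2) ≈ 66.984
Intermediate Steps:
Y = -6
T(h, s) = √(12 - h) (T(h, s) = √(10 + (2 - h)) = √(12 - h))
√(4500 + (-156 - 1693)/(T(Y, -3) + 137)) = √(4500 + (-156 - 1693)/(√(12 - 1*(-6)) + 137)) = √(4500 - 1849/(√(12 + 6) + 137)) = √(4500 - 1849/(√18 + 137)) = √(4500 - 1849/(3*√2 + 137)) = √(4500 - 1849/(137 + 3*√2))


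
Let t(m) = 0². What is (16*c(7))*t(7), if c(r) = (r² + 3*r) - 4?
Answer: 0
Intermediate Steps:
t(m) = 0
c(r) = -4 + r² + 3*r
(16*c(7))*t(7) = (16*(-4 + 7² + 3*7))*0 = (16*(-4 + 49 + 21))*0 = (16*66)*0 = 1056*0 = 0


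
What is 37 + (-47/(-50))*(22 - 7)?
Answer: 511/10 ≈ 51.100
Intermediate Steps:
37 + (-47/(-50))*(22 - 7) = 37 - 47*(-1/50)*15 = 37 + (47/50)*15 = 37 + 141/10 = 511/10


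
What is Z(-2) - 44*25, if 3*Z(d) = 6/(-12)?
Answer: -6601/6 ≈ -1100.2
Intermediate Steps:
Z(d) = -⅙ (Z(d) = (6/(-12))/3 = (6*(-1/12))/3 = (⅓)*(-½) = -⅙)
Z(-2) - 44*25 = -⅙ - 44*25 = -⅙ - 1100 = -6601/6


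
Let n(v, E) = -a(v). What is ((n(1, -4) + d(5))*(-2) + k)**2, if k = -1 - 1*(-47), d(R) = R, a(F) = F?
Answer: 1444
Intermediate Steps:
n(v, E) = -v
k = 46 (k = -1 + 47 = 46)
((n(1, -4) + d(5))*(-2) + k)**2 = ((-1*1 + 5)*(-2) + 46)**2 = ((-1 + 5)*(-2) + 46)**2 = (4*(-2) + 46)**2 = (-8 + 46)**2 = 38**2 = 1444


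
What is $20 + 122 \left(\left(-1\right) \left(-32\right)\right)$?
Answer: $3924$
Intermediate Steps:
$20 + 122 \left(\left(-1\right) \left(-32\right)\right) = 20 + 122 \cdot 32 = 20 + 3904 = 3924$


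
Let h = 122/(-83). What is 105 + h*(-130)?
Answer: 24575/83 ≈ 296.08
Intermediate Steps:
h = -122/83 (h = 122*(-1/83) = -122/83 ≈ -1.4699)
105 + h*(-130) = 105 - 122/83*(-130) = 105 + 15860/83 = 24575/83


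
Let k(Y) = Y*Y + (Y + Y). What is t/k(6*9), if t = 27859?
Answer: 27859/3024 ≈ 9.2126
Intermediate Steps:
k(Y) = Y² + 2*Y
t/k(6*9) = 27859/(((6*9)*(2 + 6*9))) = 27859/((54*(2 + 54))) = 27859/((54*56)) = 27859/3024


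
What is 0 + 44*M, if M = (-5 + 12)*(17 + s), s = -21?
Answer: -1232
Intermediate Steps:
M = -28 (M = (-5 + 12)*(17 - 21) = 7*(-4) = -28)
0 + 44*M = 0 + 44*(-28) = 0 - 1232 = -1232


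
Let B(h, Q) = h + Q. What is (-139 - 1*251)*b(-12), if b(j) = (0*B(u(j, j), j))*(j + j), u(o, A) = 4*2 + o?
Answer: 0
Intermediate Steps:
u(o, A) = 8 + o
B(h, Q) = Q + h
b(j) = 0 (b(j) = (0*(j + (8 + j)))*(j + j) = (0*(8 + 2*j))*(2*j) = 0*(2*j) = 0)
(-139 - 1*251)*b(-12) = (-139 - 1*251)*0 = (-139 - 251)*0 = -390*0 = 0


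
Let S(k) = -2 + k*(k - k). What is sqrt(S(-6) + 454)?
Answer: 2*sqrt(113) ≈ 21.260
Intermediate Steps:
S(k) = -2 (S(k) = -2 + k*0 = -2 + 0 = -2)
sqrt(S(-6) + 454) = sqrt(-2 + 454) = sqrt(452) = 2*sqrt(113)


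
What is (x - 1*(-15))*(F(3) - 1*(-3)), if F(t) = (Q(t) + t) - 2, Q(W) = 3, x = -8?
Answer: 49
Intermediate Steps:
F(t) = 1 + t (F(t) = (3 + t) - 2 = 1 + t)
(x - 1*(-15))*(F(3) - 1*(-3)) = (-8 - 1*(-15))*((1 + 3) - 1*(-3)) = (-8 + 15)*(4 + 3) = 7*7 = 49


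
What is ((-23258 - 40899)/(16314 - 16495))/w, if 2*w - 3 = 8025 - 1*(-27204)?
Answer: 64157/3188496 ≈ 0.020121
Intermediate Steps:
w = 17616 (w = 3/2 + (8025 - 1*(-27204))/2 = 3/2 + (8025 + 27204)/2 = 3/2 + (1/2)*35229 = 3/2 + 35229/2 = 17616)
((-23258 - 40899)/(16314 - 16495))/w = ((-23258 - 40899)/(16314 - 16495))/17616 = -64157/(-181)*(1/17616) = -64157*(-1/181)*(1/17616) = (64157/181)*(1/17616) = 64157/3188496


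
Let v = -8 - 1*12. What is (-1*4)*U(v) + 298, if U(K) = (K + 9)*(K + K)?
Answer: -1462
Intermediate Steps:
v = -20 (v = -8 - 12 = -20)
U(K) = 2*K*(9 + K) (U(K) = (9 + K)*(2*K) = 2*K*(9 + K))
(-1*4)*U(v) + 298 = (-1*4)*(2*(-20)*(9 - 20)) + 298 = -8*(-20)*(-11) + 298 = -4*440 + 298 = -1760 + 298 = -1462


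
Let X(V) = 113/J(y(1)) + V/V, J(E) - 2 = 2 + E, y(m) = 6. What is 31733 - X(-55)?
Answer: 317207/10 ≈ 31721.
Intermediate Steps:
J(E) = 4 + E (J(E) = 2 + (2 + E) = 4 + E)
X(V) = 123/10 (X(V) = 113/(4 + 6) + V/V = 113/10 + 1 = 123/10)
31733 - X(-55) = 31733 - 1*123/10 = 31733 - 123/10 = 317207/10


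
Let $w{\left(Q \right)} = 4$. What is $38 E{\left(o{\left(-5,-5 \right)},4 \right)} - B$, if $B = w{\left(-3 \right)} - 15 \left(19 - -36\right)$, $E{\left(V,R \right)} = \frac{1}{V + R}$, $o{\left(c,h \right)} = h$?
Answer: $783$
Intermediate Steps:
$E{\left(V,R \right)} = \frac{1}{R + V}$
$B = -821$ ($B = 4 - 15 \left(19 - -36\right) = 4 - 15 \left(19 + 36\right) = 4 - 825 = -821$)
$38 E{\left(o{\left(-5,-5 \right)},4 \right)} - B = \frac{38}{4 - 5} - -821 = \frac{38}{-1} + 821 = 38 \left(-1\right) + 821 = -38 + 821 = 783$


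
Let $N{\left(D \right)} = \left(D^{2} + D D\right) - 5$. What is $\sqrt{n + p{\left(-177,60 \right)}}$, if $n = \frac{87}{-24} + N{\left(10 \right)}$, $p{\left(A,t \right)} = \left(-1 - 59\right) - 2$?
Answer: $\frac{3 \sqrt{230}}{4} \approx 11.374$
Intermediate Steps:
$N{\left(D \right)} = -5 + 2 D^{2}$ ($N{\left(D \right)} = \left(D^{2} + D^{2}\right) - 5 = 2 D^{2} - 5 = -5 + 2 D^{2}$)
$p{\left(A,t \right)} = -62$ ($p{\left(A,t \right)} = -60 - 2 = -62$)
$n = \frac{1531}{8}$ ($n = \frac{87}{-24} - \left(5 - 2 \cdot 10^{2}\right) = 87 \left(- \frac{1}{24}\right) + \left(-5 + 2 \cdot 100\right) = - \frac{29}{8} + \left(-5 + 200\right) = - \frac{29}{8} + 195 = \frac{1531}{8} \approx 191.38$)
$\sqrt{n + p{\left(-177,60 \right)}} = \sqrt{\frac{1531}{8} - 62} = \sqrt{\frac{1035}{8}} = \frac{3 \sqrt{230}}{4}$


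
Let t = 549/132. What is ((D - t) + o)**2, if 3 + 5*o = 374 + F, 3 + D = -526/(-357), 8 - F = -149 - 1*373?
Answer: 187864112560609/6168531600 ≈ 30455.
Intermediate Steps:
t = 183/44 (t = 549*(1/132) = 183/44 ≈ 4.1591)
F = 530 (F = 8 - (-149 - 1*373) = 8 - (-149 - 373) = 8 - 1*(-522) = 8 + 522 = 530)
D = -545/357 (D = -3 - 526/(-357) = -3 - 526*(-1/357) = -3 + 526/357 = -545/357 ≈ -1.5266)
o = 901/5 (o = -3/5 + (374 + 530)/5 = -3/5 + (1/5)*904 = -3/5 + 904/5 = 901/5 ≈ 180.20)
((D - t) + o)**2 = ((-545/357 - 1*183/44) + 901/5)**2 = ((-545/357 - 183/44) + 901/5)**2 = (-89311/15708 + 901/5)**2 = (13706353/78540)**2 = 187864112560609/6168531600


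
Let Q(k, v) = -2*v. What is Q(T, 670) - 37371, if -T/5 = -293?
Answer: -38711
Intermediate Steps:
T = 1465 (T = -5*(-293) = 1465)
Q(T, 670) - 37371 = -2*670 - 37371 = -1340 - 37371 = -38711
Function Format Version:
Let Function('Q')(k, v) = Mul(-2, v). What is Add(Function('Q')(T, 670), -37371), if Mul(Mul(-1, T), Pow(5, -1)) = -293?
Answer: -38711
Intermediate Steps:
T = 1465 (T = Mul(-5, -293) = 1465)
Add(Function('Q')(T, 670), -37371) = Add(Mul(-2, 670), -37371) = Add(-1340, -37371) = -38711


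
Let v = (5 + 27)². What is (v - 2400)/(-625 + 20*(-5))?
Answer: 1376/725 ≈ 1.8979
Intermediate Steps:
v = 1024 (v = 32² = 1024)
(v - 2400)/(-625 + 20*(-5)) = (1024 - 2400)/(-625 + 20*(-5)) = -1376/(-625 - 100) = -1376/(-725) = -1376*(-1/725) = 1376/725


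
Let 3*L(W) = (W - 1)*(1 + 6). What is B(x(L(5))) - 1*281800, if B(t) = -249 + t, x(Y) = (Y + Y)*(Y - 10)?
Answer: -2538553/9 ≈ -2.8206e+5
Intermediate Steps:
L(W) = -7/3 + 7*W/3 (L(W) = ((W - 1)*(1 + 6))/3 = ((-1 + W)*7)/3 = (-7 + 7*W)/3 = -7/3 + 7*W/3)
x(Y) = 2*Y*(-10 + Y) (x(Y) = (2*Y)*(-10 + Y) = 2*Y*(-10 + Y))
B(x(L(5))) - 1*281800 = (-249 + 2*(-7/3 + (7/3)*5)*(-10 + (-7/3 + (7/3)*5))) - 1*281800 = (-249 + 2*(-7/3 + 35/3)*(-10 + (-7/3 + 35/3))) - 281800 = (-249 + 2*(28/3)*(-10 + 28/3)) - 281800 = (-249 + 2*(28/3)*(-2/3)) - 281800 = (-249 - 112/9) - 281800 = -2353/9 - 281800 = -2538553/9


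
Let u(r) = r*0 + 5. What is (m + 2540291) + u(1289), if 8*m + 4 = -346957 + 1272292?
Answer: 21247699/8 ≈ 2.6560e+6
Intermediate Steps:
u(r) = 5 (u(r) = 0 + 5 = 5)
m = 925331/8 (m = -½ + (-346957 + 1272292)/8 = -½ + (⅛)*925335 = -½ + 925335/8 = 925331/8 ≈ 1.1567e+5)
(m + 2540291) + u(1289) = (925331/8 + 2540291) + 5 = 21247659/8 + 5 = 21247699/8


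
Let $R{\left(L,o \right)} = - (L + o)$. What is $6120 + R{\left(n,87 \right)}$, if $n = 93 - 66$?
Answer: $6006$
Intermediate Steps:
$n = 27$ ($n = 93 - 66 = 27$)
$R{\left(L,o \right)} = - L - o$
$6120 + R{\left(n,87 \right)} = 6120 - 114 = 6006$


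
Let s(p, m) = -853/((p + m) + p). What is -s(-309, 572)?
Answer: -853/46 ≈ -18.543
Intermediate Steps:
s(p, m) = -853/(m + 2*p) (s(p, m) = -853/((m + p) + p) = -853/(m + 2*p))
-s(-309, 572) = -(-853)/(572 + 2*(-309)) = -(-853)/(572 - 618) = -(-853)/(-46) = -(-853)*(-1)/46 = -1*853/46 = -853/46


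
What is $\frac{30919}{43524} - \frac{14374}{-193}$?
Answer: $\frac{631581343}{8400132} \approx 75.187$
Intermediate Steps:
$\frac{30919}{43524} - \frac{14374}{-193} = 30919 \cdot \frac{1}{43524} - - \frac{14374}{193} = \frac{30919}{43524} + \frac{14374}{193} = \frac{631581343}{8400132}$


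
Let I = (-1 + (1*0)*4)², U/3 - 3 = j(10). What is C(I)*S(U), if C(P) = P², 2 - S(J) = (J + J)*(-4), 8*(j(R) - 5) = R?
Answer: 224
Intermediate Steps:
j(R) = 5 + R/8
U = 111/4 (U = 9 + 3*(5 + (⅛)*10) = 9 + 3*(5 + 5/4) = 9 + 3*(25/4) = 9 + 75/4 = 111/4 ≈ 27.750)
S(J) = 2 + 8*J (S(J) = 2 - (J + J)*(-4) = 2 - 2*J*(-4) = 2 - (-8)*J = 2 + 8*J)
I = 1 (I = (-1 + 0*4)² = (-1 + 0)² = (-1)² = 1)
C(I)*S(U) = 1²*(2 + 8*(111/4)) = 1*(2 + 222) = 1*224 = 224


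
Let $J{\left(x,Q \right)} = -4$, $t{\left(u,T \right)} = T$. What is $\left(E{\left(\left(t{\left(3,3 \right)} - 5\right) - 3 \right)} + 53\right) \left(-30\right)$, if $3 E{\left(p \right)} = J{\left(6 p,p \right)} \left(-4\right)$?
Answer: $-1750$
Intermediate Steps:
$E{\left(p \right)} = \frac{16}{3}$ ($E{\left(p \right)} = \frac{\left(-4\right) \left(-4\right)}{3} = \frac{1}{3} \cdot 16 = \frac{16}{3}$)
$\left(E{\left(\left(t{\left(3,3 \right)} - 5\right) - 3 \right)} + 53\right) \left(-30\right) = \left(\frac{16}{3} + 53\right) \left(-30\right) = \frac{175}{3} \left(-30\right) = -1750$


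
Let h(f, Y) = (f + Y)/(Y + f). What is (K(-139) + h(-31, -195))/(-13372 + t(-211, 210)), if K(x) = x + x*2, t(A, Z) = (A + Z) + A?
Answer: 26/849 ≈ 0.030624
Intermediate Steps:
h(f, Y) = 1 (h(f, Y) = (Y + f)/(Y + f) = 1)
t(A, Z) = Z + 2*A
K(x) = 3*x (K(x) = x + 2*x = 3*x)
(K(-139) + h(-31, -195))/(-13372 + t(-211, 210)) = (3*(-139) + 1)/(-13372 + (210 + 2*(-211))) = (-417 + 1)/(-13372 + (210 - 422)) = -416/(-13372 - 212) = -416/(-13584) = -416*(-1/13584) = 26/849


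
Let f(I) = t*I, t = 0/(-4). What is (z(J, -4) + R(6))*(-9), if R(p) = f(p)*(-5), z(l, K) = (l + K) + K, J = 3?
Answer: 45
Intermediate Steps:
z(l, K) = l + 2*K (z(l, K) = (K + l) + K = l + 2*K)
t = 0 (t = 0*(-1/4) = 0)
f(I) = 0 (f(I) = 0*I = 0)
R(p) = 0 (R(p) = 0*(-5) = 0)
(z(J, -4) + R(6))*(-9) = ((3 + 2*(-4)) + 0)*(-9) = ((3 - 8) + 0)*(-9) = (-5 + 0)*(-9) = -5*(-9) = 45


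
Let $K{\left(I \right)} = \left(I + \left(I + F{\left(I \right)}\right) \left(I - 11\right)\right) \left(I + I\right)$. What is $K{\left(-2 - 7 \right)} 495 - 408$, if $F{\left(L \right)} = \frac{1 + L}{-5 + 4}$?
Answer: $-98418$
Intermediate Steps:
$F{\left(L \right)} = -1 - L$ ($F{\left(L \right)} = \frac{1 + L}{-1} = \left(1 + L\right) \left(-1\right) = -1 - L$)
$K{\left(I \right)} = 22 I$ ($K{\left(I \right)} = \left(I + \left(I - \left(1 + I\right)\right) \left(I - 11\right)\right) \left(I + I\right) = \left(I - \left(-11 + I\right)\right) 2 I = 11 \cdot 2 I = 22 I$)
$K{\left(-2 - 7 \right)} 495 - 408 = 22 \left(-2 - 7\right) 495 - 408 = 22 \left(-9\right) 495 - 408 = \left(-198\right) 495 - 408 = -98010 - 408 = -98418$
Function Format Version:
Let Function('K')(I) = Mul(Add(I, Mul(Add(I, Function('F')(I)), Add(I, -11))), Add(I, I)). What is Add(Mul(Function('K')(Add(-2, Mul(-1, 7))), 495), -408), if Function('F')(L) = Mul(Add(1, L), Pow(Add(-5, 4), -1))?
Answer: -98418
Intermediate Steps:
Function('F')(L) = Add(-1, Mul(-1, L)) (Function('F')(L) = Mul(Add(1, L), Pow(-1, -1)) = Mul(Add(1, L), -1) = Add(-1, Mul(-1, L)))
Function('K')(I) = Mul(22, I) (Function('K')(I) = Mul(Add(I, Mul(Add(I, Add(-1, Mul(-1, I))), Add(I, -11))), Add(I, I)) = Mul(Add(I, Mul(-1, Add(-11, I))), Mul(2, I)) = Mul(Add(I, Add(11, Mul(-1, I))), Mul(2, I)) = Mul(11, Mul(2, I)) = Mul(22, I))
Add(Mul(Function('K')(Add(-2, Mul(-1, 7))), 495), -408) = Add(Mul(Mul(22, Add(-2, Mul(-1, 7))), 495), -408) = Add(Mul(Mul(22, Add(-2, -7)), 495), -408) = Add(Mul(Mul(22, -9), 495), -408) = Add(Mul(-198, 495), -408) = Add(-98010, -408) = -98418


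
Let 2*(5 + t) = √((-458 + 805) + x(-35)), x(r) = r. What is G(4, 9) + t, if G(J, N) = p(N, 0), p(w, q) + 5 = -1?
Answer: -11 + √78 ≈ -2.1682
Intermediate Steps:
p(w, q) = -6 (p(w, q) = -5 - 1 = -6)
G(J, N) = -6
t = -5 + √78 (t = -5 + √((-458 + 805) - 35)/2 = -5 + √(347 - 35)/2 = -5 + √312/2 = -5 + (2*√78)/2 = -5 + √78 ≈ 3.8318)
G(4, 9) + t = -6 + (-5 + √78) = -11 + √78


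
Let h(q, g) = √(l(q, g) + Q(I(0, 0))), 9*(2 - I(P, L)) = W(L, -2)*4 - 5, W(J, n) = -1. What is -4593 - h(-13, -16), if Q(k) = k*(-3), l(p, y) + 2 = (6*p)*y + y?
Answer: -4593 - √1221 ≈ -4627.9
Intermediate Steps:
l(p, y) = -2 + y + 6*p*y (l(p, y) = -2 + ((6*p)*y + y) = -2 + (6*p*y + y) = -2 + (y + 6*p*y) = -2 + y + 6*p*y)
I(P, L) = 3 (I(P, L) = 2 - (-1*4 - 5)/9 = 2 - (-4 - 5)/9 = 2 - ⅑*(-9) = 2 + 1 = 3)
Q(k) = -3*k
h(q, g) = √(-11 + g + 6*g*q) (h(q, g) = √((-2 + g + 6*q*g) - 3*3) = √((-2 + g + 6*g*q) - 9) = √(-11 + g + 6*g*q))
-4593 - h(-13, -16) = -4593 - √(-11 - 16 + 6*(-16)*(-13)) = -4593 - √(-11 - 16 + 1248) = -4593 - √1221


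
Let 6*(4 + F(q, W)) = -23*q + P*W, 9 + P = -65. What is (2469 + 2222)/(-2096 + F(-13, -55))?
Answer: -28146/8231 ≈ -3.4195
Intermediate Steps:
P = -74 (P = -9 - 65 = -74)
F(q, W) = -4 - 37*W/3 - 23*q/6 (F(q, W) = -4 + (-23*q - 74*W)/6 = -4 + (-74*W - 23*q)/6 = -4 + (-37*W/3 - 23*q/6) = -4 - 37*W/3 - 23*q/6)
(2469 + 2222)/(-2096 + F(-13, -55)) = (2469 + 2222)/(-2096 + (-4 - 37/3*(-55) - 23/6*(-13))) = 4691/(-2096 + (-4 + 2035/3 + 299/6)) = 4691/(-2096 + 4345/6) = 4691/(-8231/6) = 4691*(-6/8231) = -28146/8231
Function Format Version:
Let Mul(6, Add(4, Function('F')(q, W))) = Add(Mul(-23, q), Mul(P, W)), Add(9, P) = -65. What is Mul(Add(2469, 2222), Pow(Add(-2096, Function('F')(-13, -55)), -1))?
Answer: Rational(-28146, 8231) ≈ -3.4195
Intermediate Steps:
P = -74 (P = Add(-9, -65) = -74)
Function('F')(q, W) = Add(-4, Mul(Rational(-37, 3), W), Mul(Rational(-23, 6), q)) (Function('F')(q, W) = Add(-4, Mul(Rational(1, 6), Add(Mul(-23, q), Mul(-74, W)))) = Add(-4, Mul(Rational(1, 6), Add(Mul(-74, W), Mul(-23, q)))) = Add(-4, Add(Mul(Rational(-37, 3), W), Mul(Rational(-23, 6), q))) = Add(-4, Mul(Rational(-37, 3), W), Mul(Rational(-23, 6), q)))
Mul(Add(2469, 2222), Pow(Add(-2096, Function('F')(-13, -55)), -1)) = Mul(Add(2469, 2222), Pow(Add(-2096, Add(-4, Mul(Rational(-37, 3), -55), Mul(Rational(-23, 6), -13))), -1)) = Mul(4691, Pow(Add(-2096, Add(-4, Rational(2035, 3), Rational(299, 6))), -1)) = Mul(4691, Pow(Add(-2096, Rational(4345, 6)), -1)) = Mul(4691, Pow(Rational(-8231, 6), -1)) = Mul(4691, Rational(-6, 8231)) = Rational(-28146, 8231)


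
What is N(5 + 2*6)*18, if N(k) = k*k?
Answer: 5202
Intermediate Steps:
N(k) = k²
N(5 + 2*6)*18 = (5 + 2*6)²*18 = (5 + 12)²*18 = 17²*18 = 289*18 = 5202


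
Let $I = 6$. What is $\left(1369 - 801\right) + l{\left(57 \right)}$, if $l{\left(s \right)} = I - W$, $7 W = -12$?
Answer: $\frac{4030}{7} \approx 575.71$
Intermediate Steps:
$W = - \frac{12}{7}$ ($W = \frac{1}{7} \left(-12\right) = - \frac{12}{7} \approx -1.7143$)
$l{\left(s \right)} = \frac{54}{7}$ ($l{\left(s \right)} = 6 - - \frac{12}{7} = 6 + \frac{12}{7} = \frac{54}{7}$)
$\left(1369 - 801\right) + l{\left(57 \right)} = \left(1369 - 801\right) + \frac{54}{7} = 568 + \frac{54}{7} = \frac{4030}{7}$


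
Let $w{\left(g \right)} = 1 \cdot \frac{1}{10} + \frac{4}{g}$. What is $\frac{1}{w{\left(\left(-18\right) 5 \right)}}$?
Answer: $18$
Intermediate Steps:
$w{\left(g \right)} = \frac{1}{10} + \frac{4}{g}$ ($w{\left(g \right)} = 1 \cdot \frac{1}{10} + \frac{4}{g} = \frac{1}{10} + \frac{4}{g}$)
$\frac{1}{w{\left(\left(-18\right) 5 \right)}} = \frac{1}{\frac{1}{10} \frac{1}{\left(-18\right) 5} \left(40 - 90\right)} = \frac{1}{\frac{1}{10} \frac{1}{-90} \left(40 - 90\right)} = \frac{1}{\frac{1}{10} \left(- \frac{1}{90}\right) \left(-50\right)} = \frac{1}{\frac{1}{18}} = 18$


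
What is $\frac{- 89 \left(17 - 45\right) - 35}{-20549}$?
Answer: $- \frac{2457}{20549} \approx -0.11957$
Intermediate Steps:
$\frac{- 89 \left(17 - 45\right) - 35}{-20549} = \left(\left(-89\right) \left(-28\right) - 35\right) \left(- \frac{1}{20549}\right) = \left(2492 - 35\right) \left(- \frac{1}{20549}\right) = 2457 \left(- \frac{1}{20549}\right) = - \frac{2457}{20549}$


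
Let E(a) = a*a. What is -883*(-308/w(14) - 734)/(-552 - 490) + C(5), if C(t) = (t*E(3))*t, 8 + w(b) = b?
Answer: -688499/1563 ≈ -440.50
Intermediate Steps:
E(a) = a²
w(b) = -8 + b
C(t) = 9*t² (C(t) = (t*3²)*t = (t*9)*t = (9*t)*t = 9*t²)
-883*(-308/w(14) - 734)/(-552 - 490) + C(5) = -883*(-308/(-8 + 14) - 734)/(-552 - 490) + 9*5² = -883*(-308/6 - 734)/(-1042) + 9*25 = -883*(-308*⅙ - 734)*(-1)/1042 + 225 = -883*(-154/3 - 734)*(-1)/1042 + 225 = -(-2080348)*(-1)/(3*1042) + 225 = -883*1178/1563 + 225 = -1040174/1563 + 225 = -688499/1563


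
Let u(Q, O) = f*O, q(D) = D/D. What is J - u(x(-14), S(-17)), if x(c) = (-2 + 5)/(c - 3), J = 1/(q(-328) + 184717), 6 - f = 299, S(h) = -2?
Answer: -108244747/184718 ≈ -586.00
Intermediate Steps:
q(D) = 1
f = -293 (f = 6 - 1*299 = 6 - 299 = -293)
J = 1/184718 (J = 1/(1 + 184717) = 1/184718 ≈ 5.4137e-6)
x(c) = 3/(-3 + c)
u(Q, O) = -293*O
J - u(x(-14), S(-17)) = 1/184718 - (-293)*(-2) = 1/184718 - 1*586 = 1/184718 - 586 = -108244747/184718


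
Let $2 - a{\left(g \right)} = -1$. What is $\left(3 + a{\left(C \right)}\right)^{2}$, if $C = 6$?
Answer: $36$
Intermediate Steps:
$a{\left(g \right)} = 3$ ($a{\left(g \right)} = 2 - -1 = 2 + 1 = 3$)
$\left(3 + a{\left(C \right)}\right)^{2} = \left(3 + 3\right)^{2} = 6^{2} = 36$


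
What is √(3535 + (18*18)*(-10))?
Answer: √295 ≈ 17.176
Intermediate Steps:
√(3535 + (18*18)*(-10)) = √(3535 + 324*(-10)) = √(3535 - 3240) = √295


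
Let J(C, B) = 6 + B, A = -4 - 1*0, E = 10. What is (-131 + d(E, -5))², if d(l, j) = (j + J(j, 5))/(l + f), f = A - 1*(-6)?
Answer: 68121/4 ≈ 17030.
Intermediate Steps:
A = -4 (A = -4 + 0 = -4)
f = 2 (f = -4 - 1*(-6) = -4 + 6 = 2)
d(l, j) = (11 + j)/(2 + l) (d(l, j) = (j + (6 + 5))/(l + 2) = (j + 11)/(2 + l) = (11 + j)/(2 + l))
(-131 + d(E, -5))² = (-131 + (11 - 5)/(2 + 10))² = (-131 + 6/12)² = (-131 + (1/12)*6)² = (-131 + ½)² = (-261/2)² = 68121/4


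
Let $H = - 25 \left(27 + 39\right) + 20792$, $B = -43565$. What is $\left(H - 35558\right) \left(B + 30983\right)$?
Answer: $206546112$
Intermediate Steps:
$H = 19142$ ($H = \left(-25\right) 66 + 20792 = -1650 + 20792 = 19142$)
$\left(H - 35558\right) \left(B + 30983\right) = \left(19142 - 35558\right) \left(-43565 + 30983\right) = \left(-16416\right) \left(-12582\right) = 206546112$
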